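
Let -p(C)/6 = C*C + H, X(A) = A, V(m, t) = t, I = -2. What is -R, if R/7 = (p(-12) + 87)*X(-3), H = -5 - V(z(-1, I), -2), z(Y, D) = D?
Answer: -15939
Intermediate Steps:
H = -3 (H = -5 - 1*(-2) = -5 + 2 = -3)
p(C) = 18 - 6*C² (p(C) = -6*(C*C - 3) = -6*(C² - 3) = -6*(-3 + C²) = 18 - 6*C²)
R = 15939 (R = 7*(((18 - 6*(-12)²) + 87)*(-3)) = 7*(((18 - 6*144) + 87)*(-3)) = 7*(((18 - 864) + 87)*(-3)) = 7*((-846 + 87)*(-3)) = 7*(-759*(-3)) = 7*2277 = 15939)
-R = -1*15939 = -15939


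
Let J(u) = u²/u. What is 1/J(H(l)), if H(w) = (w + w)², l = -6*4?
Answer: 1/2304 ≈ 0.00043403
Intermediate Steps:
l = -24
H(w) = 4*w² (H(w) = (2*w)² = 4*w²)
J(u) = u
1/J(H(l)) = 1/(4*(-24)²) = 1/(4*576) = 1/2304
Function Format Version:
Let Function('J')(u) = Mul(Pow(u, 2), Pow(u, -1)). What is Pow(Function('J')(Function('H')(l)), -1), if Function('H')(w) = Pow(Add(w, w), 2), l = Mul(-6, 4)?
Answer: Rational(1, 2304) ≈ 0.00043403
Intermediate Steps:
l = -24
Function('H')(w) = Mul(4, Pow(w, 2)) (Function('H')(w) = Pow(Mul(2, w), 2) = Mul(4, Pow(w, 2)))
Function('J')(u) = u
Pow(Function('J')(Function('H')(l)), -1) = Pow(Mul(4, Pow(-24, 2)), -1) = Pow(Mul(4, 576), -1) = Pow(2304, -1) = Rational(1, 2304)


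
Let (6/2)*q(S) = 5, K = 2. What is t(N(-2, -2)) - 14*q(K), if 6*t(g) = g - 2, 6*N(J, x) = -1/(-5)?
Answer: -4259/180 ≈ -23.661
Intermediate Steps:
N(J, x) = 1/30 (N(J, x) = (-1/(-5))/6 = (-1*(-⅕))/6 = (⅙)*(⅕) = 1/30)
t(g) = -⅓ + g/6 (t(g) = (g - 2)/6 = (-2 + g)/6 = -⅓ + g/6)
q(S) = 5/3 (q(S) = (⅓)*5 = 5/3)
t(N(-2, -2)) - 14*q(K) = (-⅓ + (⅙)*(1/30)) - 14*5/3 = (-⅓ + 1/180) - 70/3 = -59/180 - 70/3 = -4259/180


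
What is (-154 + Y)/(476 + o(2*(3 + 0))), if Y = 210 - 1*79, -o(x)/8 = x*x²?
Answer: 23/1252 ≈ 0.018371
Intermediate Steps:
o(x) = -8*x³ (o(x) = -8*x*x² = -8*x³)
Y = 131 (Y = 210 - 79 = 131)
(-154 + Y)/(476 + o(2*(3 + 0))) = (-154 + 131)/(476 - 8*8*(3 + 0)³) = -23/(476 - 8*(2*3)³) = -23/(476 - 8*6³) = -23/(476 - 8*216) = -23/(476 - 1728) = -23/(-1252) = -23*(-1/1252) = 23/1252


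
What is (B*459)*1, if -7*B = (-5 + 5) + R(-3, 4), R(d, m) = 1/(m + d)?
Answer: -459/7 ≈ -65.571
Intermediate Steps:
R(d, m) = 1/(d + m)
B = -1/7 (B = -((-5 + 5) + 1/(-3 + 4))/7 = -(0 + 1/1)/7 = -(0 + 1)/7 = -1/7*1 = -1/7 ≈ -0.14286)
(B*459)*1 = -1/7*459*1 = -459/7*1 = -459/7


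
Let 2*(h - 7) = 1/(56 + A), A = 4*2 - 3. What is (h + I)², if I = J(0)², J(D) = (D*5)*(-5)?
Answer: 731025/14884 ≈ 49.115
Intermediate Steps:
J(D) = -25*D (J(D) = (5*D)*(-5) = -25*D)
A = 5 (A = 8 - 3 = 5)
h = 855/122 (h = 7 + 1/(2*(56 + 5)) = 7 + (½)/61 = 7 + (½)*(1/61) = 7 + 1/122 = 855/122 ≈ 7.0082)
I = 0 (I = (-25*0)² = 0² = 0)
(h + I)² = (855/122 + 0)² = (855/122)² = 731025/14884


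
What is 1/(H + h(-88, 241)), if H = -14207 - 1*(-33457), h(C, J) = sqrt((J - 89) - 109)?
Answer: 19250/370562457 - sqrt(43)/370562457 ≈ 5.1930e-5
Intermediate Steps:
h(C, J) = sqrt(-198 + J) (h(C, J) = sqrt((-89 + J) - 109) = sqrt(-198 + J))
H = 19250 (H = -14207 + 33457 = 19250)
1/(H + h(-88, 241)) = 1/(19250 + sqrt(-198 + 241)) = 1/(19250 + sqrt(43))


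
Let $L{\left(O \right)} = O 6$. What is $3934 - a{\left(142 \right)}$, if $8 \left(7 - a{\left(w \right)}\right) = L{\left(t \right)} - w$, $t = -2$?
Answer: $\frac{15631}{4} \approx 3907.8$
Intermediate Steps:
$L{\left(O \right)} = 6 O$
$a{\left(w \right)} = \frac{17}{2} + \frac{w}{8}$ ($a{\left(w \right)} = 7 - \frac{6 \left(-2\right) - w}{8} = 7 - \frac{-12 - w}{8} = 7 + \left(\frac{3}{2} + \frac{w}{8}\right) = \frac{17}{2} + \frac{w}{8}$)
$3934 - a{\left(142 \right)} = 3934 - \left(\frac{17}{2} + \frac{1}{8} \cdot 142\right) = 3934 - \left(\frac{17}{2} + \frac{71}{4}\right) = 3934 - \frac{105}{4} = \frac{15631}{4}$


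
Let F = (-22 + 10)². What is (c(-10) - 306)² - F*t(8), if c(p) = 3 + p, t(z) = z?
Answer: 96817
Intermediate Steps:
F = 144 (F = (-12)² = 144)
(c(-10) - 306)² - F*t(8) = ((3 - 10) - 306)² - 144*8 = (-7 - 306)² - 1*1152 = (-313)² - 1152 = 97969 - 1152 = 96817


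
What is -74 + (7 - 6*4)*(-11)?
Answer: 113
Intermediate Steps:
-74 + (7 - 6*4)*(-11) = -74 + (7 - 24)*(-11) = -74 - 17*(-11) = -74 + 187 = 113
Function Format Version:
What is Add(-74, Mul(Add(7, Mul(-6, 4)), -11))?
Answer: 113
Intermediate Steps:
Add(-74, Mul(Add(7, Mul(-6, 4)), -11)) = Add(-74, Mul(Add(7, -24), -11)) = Add(-74, Mul(-17, -11)) = Add(-74, 187) = 113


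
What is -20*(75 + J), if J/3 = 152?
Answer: -10620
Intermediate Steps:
J = 456 (J = 3*152 = 456)
-20*(75 + J) = -20*(75 + 456) = -20*531 = -10620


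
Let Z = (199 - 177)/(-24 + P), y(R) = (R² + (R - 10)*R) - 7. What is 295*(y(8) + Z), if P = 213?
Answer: 2292445/189 ≈ 12129.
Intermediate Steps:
y(R) = -7 + R² + R*(-10 + R) (y(R) = (R² + (-10 + R)*R) - 7 = (R² + R*(-10 + R)) - 7 = -7 + R² + R*(-10 + R))
Z = 22/189 (Z = (199 - 177)/(-24 + 213) = 22/189 ≈ 0.11640)
295*(y(8) + Z) = 295*((-7 - 10*8 + 2*8²) + 22/189) = 295*((-7 - 80 + 2*64) + 22/189) = 295*((-7 - 80 + 128) + 22/189) = 295*(41 + 22/189) = 295*(7771/189) = 2292445/189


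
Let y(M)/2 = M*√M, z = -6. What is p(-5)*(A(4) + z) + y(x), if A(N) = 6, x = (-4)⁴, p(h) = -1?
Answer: 8192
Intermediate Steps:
x = 256
y(M) = 2*M^(3/2) (y(M) = 2*(M*√M) = 2*M^(3/2))
p(-5)*(A(4) + z) + y(x) = -(6 - 6) + 2*256^(3/2) = -1*0 + 2*4096 = 0 + 8192 = 8192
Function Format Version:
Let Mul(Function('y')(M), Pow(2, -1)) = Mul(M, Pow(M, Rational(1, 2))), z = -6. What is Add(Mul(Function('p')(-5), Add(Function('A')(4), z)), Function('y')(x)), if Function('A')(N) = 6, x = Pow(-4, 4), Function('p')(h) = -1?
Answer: 8192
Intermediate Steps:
x = 256
Function('y')(M) = Mul(2, Pow(M, Rational(3, 2))) (Function('y')(M) = Mul(2, Mul(M, Pow(M, Rational(1, 2)))) = Mul(2, Pow(M, Rational(3, 2))))
Add(Mul(Function('p')(-5), Add(Function('A')(4), z)), Function('y')(x)) = Add(Mul(-1, Add(6, -6)), Mul(2, Pow(256, Rational(3, 2)))) = Add(Mul(-1, 0), Mul(2, 4096)) = Add(0, 8192) = 8192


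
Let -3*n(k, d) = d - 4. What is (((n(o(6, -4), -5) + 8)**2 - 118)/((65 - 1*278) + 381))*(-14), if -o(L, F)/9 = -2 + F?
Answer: -1/4 ≈ -0.25000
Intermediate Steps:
o(L, F) = 18 - 9*F (o(L, F) = -9*(-2 + F) = 18 - 9*F)
n(k, d) = 4/3 - d/3 (n(k, d) = -(d - 4)/3 = -(-4 + d)/3 = 4/3 - d/3)
(((n(o(6, -4), -5) + 8)**2 - 118)/((65 - 1*278) + 381))*(-14) = ((((4/3 - 1/3*(-5)) + 8)**2 - 118)/((65 - 1*278) + 381))*(-14) = ((((4/3 + 5/3) + 8)**2 - 118)/((65 - 278) + 381))*(-14) = (((3 + 8)**2 - 118)/(-213 + 381))*(-14) = ((11**2 - 118)/168)*(-14) = ((121 - 118)*(1/168))*(-14) = (3*(1/168))*(-14) = (1/56)*(-14) = -1/4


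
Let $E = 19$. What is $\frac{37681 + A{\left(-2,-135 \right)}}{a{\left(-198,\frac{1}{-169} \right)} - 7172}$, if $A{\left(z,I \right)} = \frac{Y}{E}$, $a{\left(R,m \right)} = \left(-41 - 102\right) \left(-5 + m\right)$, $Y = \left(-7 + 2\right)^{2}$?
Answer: $- \frac{4653766}{797335} \approx -5.8366$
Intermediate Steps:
$Y = 25$ ($Y = \left(-5\right)^{2} = 25$)
$a{\left(R,m \right)} = 715 - 143 m$ ($a{\left(R,m \right)} = - 143 \left(-5 + m\right) = 715 - 143 m$)
$A{\left(z,I \right)} = \frac{25}{19}$
$\frac{37681 + A{\left(-2,-135 \right)}}{a{\left(-198,\frac{1}{-169} \right)} - 7172} = \frac{37681 + \frac{25}{19}}{\left(715 - \frac{143}{-169}\right) - 7172} = \frac{715964}{19 \left(\left(715 - - \frac{11}{13}\right) - 7172\right)} = \frac{715964}{19 \left(\left(715 + \frac{11}{13}\right) - 7172\right)} = \frac{715964}{19 \left(\frac{9306}{13} - 7172\right)} = \frac{715964}{19 \left(- \frac{83930}{13}\right)} = \frac{715964}{19} \left(- \frac{13}{83930}\right) = - \frac{4653766}{797335}$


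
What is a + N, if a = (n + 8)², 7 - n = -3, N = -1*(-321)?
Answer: 645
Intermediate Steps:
N = 321
n = 10 (n = 7 - 1*(-3) = 7 + 3 = 10)
a = 324 (a = (10 + 8)² = 18² = 324)
a + N = 324 + 321 = 645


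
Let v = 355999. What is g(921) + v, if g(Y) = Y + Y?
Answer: 357841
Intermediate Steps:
g(Y) = 2*Y
g(921) + v = 2*921 + 355999 = 1842 + 355999 = 357841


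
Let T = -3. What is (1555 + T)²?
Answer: 2408704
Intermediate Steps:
(1555 + T)² = (1555 - 3)² = 1552² = 2408704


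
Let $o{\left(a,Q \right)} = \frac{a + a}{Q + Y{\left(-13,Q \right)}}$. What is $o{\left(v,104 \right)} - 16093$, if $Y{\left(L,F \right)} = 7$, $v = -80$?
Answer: $- \frac{1786483}{111} \approx -16094.0$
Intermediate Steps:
$o{\left(a,Q \right)} = \frac{2 a}{7 + Q}$ ($o{\left(a,Q \right)} = \frac{a + a}{Q + 7} = \frac{2 a}{7 + Q}$)
$o{\left(v,104 \right)} - 16093 = 2 \left(-80\right) \frac{1}{7 + 104} - 16093 = 2 \left(-80\right) \frac{1}{111} - 16093 = - \frac{160}{111} - 16093 = - \frac{1786483}{111}$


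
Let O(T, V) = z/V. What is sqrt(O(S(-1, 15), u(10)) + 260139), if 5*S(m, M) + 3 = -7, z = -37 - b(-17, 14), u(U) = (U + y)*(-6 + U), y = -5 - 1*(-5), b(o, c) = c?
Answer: sqrt(104055090)/20 ≈ 510.04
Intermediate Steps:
y = 0 (y = -5 + 5 = 0)
u(U) = U*(-6 + U) (u(U) = (U + 0)*(-6 + U) = U*(-6 + U))
z = -51 (z = -37 - 1*14 = -37 - 14 = -51)
S(m, M) = -2 (S(m, M) = -3/5 + (1/5)*(-7) = -3/5 - 7/5 = -2)
O(T, V) = -51/V
sqrt(O(S(-1, 15), u(10)) + 260139) = sqrt(-51*1/(10*(-6 + 10)) + 260139) = sqrt(-51/(10*4) + 260139) = sqrt(-51/40 + 260139) = sqrt(10405509/40) = sqrt(104055090)/20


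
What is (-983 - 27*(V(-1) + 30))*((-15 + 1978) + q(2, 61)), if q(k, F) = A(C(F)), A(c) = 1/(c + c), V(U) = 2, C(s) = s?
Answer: -442332489/122 ≈ -3.6257e+6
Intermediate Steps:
A(c) = 1/(2*c)
q(k, F) = 1/(2*F)
(-983 - 27*(V(-1) + 30))*((-15 + 1978) + q(2, 61)) = (-983 - 27*(2 + 30))*((-15 + 1978) + (½)/61) = (-983 - 27*32)*(1963 + (½)*(1/61)) = (-983 - 864)*(1963 + 1/122) = -1847*239487/122 = -442332489/122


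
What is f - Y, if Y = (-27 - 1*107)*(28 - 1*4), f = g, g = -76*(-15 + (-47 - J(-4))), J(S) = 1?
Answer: 8004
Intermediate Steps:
g = 4788 (g = -76*(-15 + (-47 - 1*1)) = -76*(-15 + (-47 - 1)) = -76*(-15 - 48) = -76*(-63) = 4788)
f = 4788
Y = -3216 (Y = (-27 - 107)*(28 - 4) = -134*24 = -3216)
f - Y = 4788 - 1*(-3216) = 4788 + 3216 = 8004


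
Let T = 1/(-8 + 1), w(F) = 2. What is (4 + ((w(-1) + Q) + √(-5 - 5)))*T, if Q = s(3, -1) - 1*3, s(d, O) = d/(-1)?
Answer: -I*√10/7 ≈ -0.45175*I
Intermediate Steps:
s(d, O) = -d (s(d, O) = d*(-1) = -d)
T = -⅐ (T = 1/(-7) = -⅐ ≈ -0.14286)
Q = -6 (Q = -1*3 - 1*3 = -3 - 3 = -6)
(4 + ((w(-1) + Q) + √(-5 - 5)))*T = (4 + ((2 - 6) + √(-5 - 5)))*(-⅐) = (4 + (-4 + √(-10)))*(-⅐) = (4 + (-4 + I*√10))*(-⅐) = (I*√10)*(-⅐) = -I*√10/7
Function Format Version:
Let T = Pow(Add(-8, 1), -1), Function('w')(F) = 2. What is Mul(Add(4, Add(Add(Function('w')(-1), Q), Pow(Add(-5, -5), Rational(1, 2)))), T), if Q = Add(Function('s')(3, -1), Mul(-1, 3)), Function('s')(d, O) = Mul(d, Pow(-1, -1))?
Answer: Mul(Rational(-1, 7), I, Pow(10, Rational(1, 2))) ≈ Mul(-0.45175, I)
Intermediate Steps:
Function('s')(d, O) = Mul(-1, d) (Function('s')(d, O) = Mul(d, -1) = Mul(-1, d))
T = Rational(-1, 7) (T = Pow(-7, -1) = Rational(-1, 7) ≈ -0.14286)
Q = -6 (Q = Add(Mul(-1, 3), Mul(-1, 3)) = Add(-3, -3) = -6)
Mul(Add(4, Add(Add(Function('w')(-1), Q), Pow(Add(-5, -5), Rational(1, 2)))), T) = Mul(Add(4, Add(Add(2, -6), Pow(Add(-5, -5), Rational(1, 2)))), Rational(-1, 7)) = Mul(Add(4, Add(-4, Pow(-10, Rational(1, 2)))), Rational(-1, 7)) = Mul(Add(4, Add(-4, Mul(I, Pow(10, Rational(1, 2))))), Rational(-1, 7)) = Mul(Mul(I, Pow(10, Rational(1, 2))), Rational(-1, 7)) = Mul(Rational(-1, 7), I, Pow(10, Rational(1, 2)))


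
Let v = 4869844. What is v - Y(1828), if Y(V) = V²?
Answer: 1528260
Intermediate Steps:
v - Y(1828) = 4869844 - 1*1828² = 4869844 - 1*3341584 = 4869844 - 3341584 = 1528260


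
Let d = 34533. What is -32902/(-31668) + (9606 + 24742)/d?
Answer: 370656205/182265174 ≈ 2.0336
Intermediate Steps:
-32902/(-31668) + (9606 + 24742)/d = -32902/(-31668) + (9606 + 24742)/34533 = -32902*(-1/31668) + 34348*(1/34533) = 16451/15834 + 34348/34533 = 370656205/182265174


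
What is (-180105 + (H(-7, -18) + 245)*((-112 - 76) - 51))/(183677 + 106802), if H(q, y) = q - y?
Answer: -241289/290479 ≈ -0.83066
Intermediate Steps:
(-180105 + (H(-7, -18) + 245)*((-112 - 76) - 51))/(183677 + 106802) = (-180105 + ((-7 - 1*(-18)) + 245)*((-112 - 76) - 51))/(183677 + 106802) = (-180105 + ((-7 + 18) + 245)*(-188 - 51))/290479 = (-180105 + (11 + 245)*(-239))*(1/290479) = (-180105 + 256*(-239))*(1/290479) = (-180105 - 61184)*(1/290479) = -241289*1/290479 = -241289/290479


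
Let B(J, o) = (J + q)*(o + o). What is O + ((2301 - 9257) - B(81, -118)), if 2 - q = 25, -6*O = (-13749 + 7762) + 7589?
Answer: 6465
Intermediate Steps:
O = -267 (O = -((-13749 + 7762) + 7589)/6 = -(-5987 + 7589)/6 = -⅙*1602 = -267)
q = -23 (q = 2 - 1*25 = 2 - 25 = -23)
B(J, o) = 2*o*(-23 + J) (B(J, o) = (J - 23)*(o + o) = (-23 + J)*(2*o) = 2*o*(-23 + J))
O + ((2301 - 9257) - B(81, -118)) = -267 + ((2301 - 9257) - 2*(-118)*(-23 + 81)) = -267 + (-6956 - 2*(-118)*58) = -267 + (-6956 - 1*(-13688)) = -267 + (-6956 + 13688) = -267 + 6732 = 6465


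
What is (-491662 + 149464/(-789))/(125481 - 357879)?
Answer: 194035391/91681011 ≈ 2.1164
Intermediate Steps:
(-491662 + 149464/(-789))/(125481 - 357879) = (-491662 + 149464*(-1/789))/(-232398) = (-491662 - 149464/789)*(-1/232398) = -388070782/789*(-1/232398) = 194035391/91681011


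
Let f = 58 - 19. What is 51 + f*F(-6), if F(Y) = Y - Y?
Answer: 51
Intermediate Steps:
F(Y) = 0
f = 39
51 + f*F(-6) = 51 + 39*0 = 51 + 0 = 51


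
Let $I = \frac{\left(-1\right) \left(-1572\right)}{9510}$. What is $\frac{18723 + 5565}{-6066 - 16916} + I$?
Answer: $- \frac{16237598}{18213235} \approx -0.89153$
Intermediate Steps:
$I = \frac{262}{1585}$ ($I = 1572 \cdot \frac{1}{9510} = \frac{262}{1585} \approx 0.1653$)
$\frac{18723 + 5565}{-6066 - 16916} + I = \frac{18723 + 5565}{-6066 - 16916} + \frac{262}{1585} = \frac{24288}{-22982} + \frac{262}{1585} = 24288 \left(- \frac{1}{22982}\right) + \frac{262}{1585} = - \frac{12144}{11491} + \frac{262}{1585} = - \frac{16237598}{18213235}$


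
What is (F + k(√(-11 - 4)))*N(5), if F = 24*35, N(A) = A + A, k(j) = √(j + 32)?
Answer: 8400 + 10*√(32 + I*√15) ≈ 8456.7 + 3.417*I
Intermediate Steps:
k(j) = √(32 + j)
N(A) = 2*A
F = 840
(F + k(√(-11 - 4)))*N(5) = (840 + √(32 + √(-11 - 4)))*(2*5) = (840 + √(32 + √(-15)))*10 = (840 + √(32 + I*√15))*10 = 8400 + 10*√(32 + I*√15)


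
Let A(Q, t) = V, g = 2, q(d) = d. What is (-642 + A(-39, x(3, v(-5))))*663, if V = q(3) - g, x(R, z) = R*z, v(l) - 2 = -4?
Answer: -424983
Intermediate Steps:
v(l) = -2 (v(l) = 2 - 4 = -2)
V = 1 (V = 3 - 1*2 = 3 - 2 = 1)
A(Q, t) = 1
(-642 + A(-39, x(3, v(-5))))*663 = (-642 + 1)*663 = -641*663 = -424983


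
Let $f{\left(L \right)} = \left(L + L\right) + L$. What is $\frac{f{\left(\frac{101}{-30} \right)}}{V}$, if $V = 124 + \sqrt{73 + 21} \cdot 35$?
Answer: $\frac{3131}{249435} - \frac{707 \sqrt{94}}{199548} \approx -0.021798$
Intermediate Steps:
$f{\left(L \right)} = 3 L$ ($f{\left(L \right)} = 2 L + L = 3 L$)
$V = 124 + 35 \sqrt{94}$ ($V = 124 + \sqrt{94} \cdot 35 = 124 + 35 \sqrt{94} \approx 463.34$)
$\frac{f{\left(\frac{101}{-30} \right)}}{V} = \frac{3 \frac{101}{-30}}{124 + 35 \sqrt{94}} = \frac{3 \cdot 101 \left(- \frac{1}{30}\right)}{124 + 35 \sqrt{94}} = \frac{3 \left(- \frac{101}{30}\right)}{124 + 35 \sqrt{94}} = - \frac{101}{10 \left(124 + 35 \sqrt{94}\right)}$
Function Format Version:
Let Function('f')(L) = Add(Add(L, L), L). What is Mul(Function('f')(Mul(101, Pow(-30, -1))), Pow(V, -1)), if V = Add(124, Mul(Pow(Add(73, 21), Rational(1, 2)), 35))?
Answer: Add(Rational(3131, 249435), Mul(Rational(-707, 199548), Pow(94, Rational(1, 2)))) ≈ -0.021798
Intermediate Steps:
Function('f')(L) = Mul(3, L) (Function('f')(L) = Add(Mul(2, L), L) = Mul(3, L))
V = Add(124, Mul(35, Pow(94, Rational(1, 2)))) (V = Add(124, Mul(Pow(94, Rational(1, 2)), 35)) = Add(124, Mul(35, Pow(94, Rational(1, 2)))) ≈ 463.34)
Mul(Function('f')(Mul(101, Pow(-30, -1))), Pow(V, -1)) = Mul(Mul(3, Mul(101, Pow(-30, -1))), Pow(Add(124, Mul(35, Pow(94, Rational(1, 2)))), -1)) = Mul(Mul(3, Mul(101, Rational(-1, 30))), Pow(Add(124, Mul(35, Pow(94, Rational(1, 2)))), -1)) = Mul(Mul(3, Rational(-101, 30)), Pow(Add(124, Mul(35, Pow(94, Rational(1, 2)))), -1)) = Mul(Rational(-101, 10), Pow(Add(124, Mul(35, Pow(94, Rational(1, 2)))), -1))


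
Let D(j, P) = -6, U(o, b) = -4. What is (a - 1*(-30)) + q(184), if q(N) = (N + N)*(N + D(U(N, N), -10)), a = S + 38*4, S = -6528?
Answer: 59158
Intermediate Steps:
a = -6376 (a = -6528 + 38*4 = -6528 + 152 = -6376)
q(N) = 2*N*(-6 + N) (q(N) = (N + N)*(N - 6) = (2*N)*(-6 + N) = 2*N*(-6 + N))
(a - 1*(-30)) + q(184) = (-6376 - 1*(-30)) + 2*184*(-6 + 184) = (-6376 + 30) + 2*184*178 = -6346 + 65504 = 59158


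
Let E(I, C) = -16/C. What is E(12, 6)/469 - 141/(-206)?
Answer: 196739/289842 ≈ 0.67878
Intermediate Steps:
E(12, 6)/469 - 141/(-206) = -16/6/469 - 141/(-206) = -16*1/6*(1/469) - 141*(-1/206) = -8/3*1/469 + 141/206 = -8/1407 + 141/206 = 196739/289842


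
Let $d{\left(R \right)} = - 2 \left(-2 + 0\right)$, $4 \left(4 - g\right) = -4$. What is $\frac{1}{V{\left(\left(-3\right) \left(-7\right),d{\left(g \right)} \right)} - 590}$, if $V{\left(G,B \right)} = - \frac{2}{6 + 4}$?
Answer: $- \frac{5}{2951} \approx -0.0016943$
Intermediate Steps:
$g = 5$ ($g = 4 - -1 = 4 + 1 = 5$)
$d{\left(R \right)} = 4$ ($d{\left(R \right)} = \left(-2\right) \left(-2\right) = 4$)
$V{\left(G,B \right)} = - \frac{1}{5}$ ($V{\left(G,B \right)} = - \frac{2}{10} = \left(-2\right) \frac{1}{10} = - \frac{1}{5}$)
$\frac{1}{V{\left(\left(-3\right) \left(-7\right),d{\left(g \right)} \right)} - 590} = \frac{1}{- \frac{1}{5} - 590} = \frac{1}{- \frac{2951}{5}} = - \frac{5}{2951}$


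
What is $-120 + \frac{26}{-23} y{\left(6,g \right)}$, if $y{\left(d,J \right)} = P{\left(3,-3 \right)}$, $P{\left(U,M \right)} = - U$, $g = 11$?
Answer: $- \frac{2682}{23} \approx -116.61$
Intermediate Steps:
$y{\left(d,J \right)} = -3$ ($y{\left(d,J \right)} = \left(-1\right) 3 = -3$)
$-120 + \frac{26}{-23} y{\left(6,g \right)} = -120 + \frac{26}{-23} \left(-3\right) = -120 + 26 \left(- \frac{1}{23}\right) \left(-3\right) = -120 - - \frac{78}{23} = -120 + \frac{78}{23} = - \frac{2682}{23}$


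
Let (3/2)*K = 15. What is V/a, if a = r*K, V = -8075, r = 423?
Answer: -1615/846 ≈ -1.9090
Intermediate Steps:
K = 10 (K = (⅔)*15 = 10)
a = 4230 (a = 423*10 = 4230)
V/a = -8075/4230 = -8075*1/4230 = -1615/846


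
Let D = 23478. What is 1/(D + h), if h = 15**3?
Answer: 1/26853 ≈ 3.7240e-5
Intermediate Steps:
h = 3375
1/(D + h) = 1/(23478 + 3375) = 1/26853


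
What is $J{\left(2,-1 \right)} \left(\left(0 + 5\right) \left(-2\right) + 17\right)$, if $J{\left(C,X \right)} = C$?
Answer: $14$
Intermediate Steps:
$J{\left(2,-1 \right)} \left(\left(0 + 5\right) \left(-2\right) + 17\right) = 2 \left(\left(0 + 5\right) \left(-2\right) + 17\right) = 2 \left(5 \left(-2\right) + 17\right) = 2 \left(-10 + 17\right) = 2 \cdot 7 = 14$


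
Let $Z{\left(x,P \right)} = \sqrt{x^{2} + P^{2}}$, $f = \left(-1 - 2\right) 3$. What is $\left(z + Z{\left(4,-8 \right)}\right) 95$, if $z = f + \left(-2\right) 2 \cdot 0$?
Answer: $-855 + 380 \sqrt{5} \approx -5.2942$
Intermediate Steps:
$f = -9$ ($f = \left(-3\right) 3 = -9$)
$Z{\left(x,P \right)} = \sqrt{P^{2} + x^{2}}$
$z = -9$ ($z = -9 + \left(-2\right) 2 \cdot 0 = -9 - 0 = -9 + 0 = -9$)
$\left(z + Z{\left(4,-8 \right)}\right) 95 = \left(-9 + \sqrt{\left(-8\right)^{2} + 4^{2}}\right) 95 = \left(-9 + \sqrt{64 + 16}\right) 95 = \left(-9 + \sqrt{80}\right) 95 = \left(-9 + 4 \sqrt{5}\right) 95 = -855 + 380 \sqrt{5}$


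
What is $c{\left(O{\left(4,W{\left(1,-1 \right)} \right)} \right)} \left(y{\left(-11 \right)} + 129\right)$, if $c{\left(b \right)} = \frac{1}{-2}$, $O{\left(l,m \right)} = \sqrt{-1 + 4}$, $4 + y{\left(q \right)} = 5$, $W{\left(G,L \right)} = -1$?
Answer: $-65$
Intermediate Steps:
$y{\left(q \right)} = 1$ ($y{\left(q \right)} = -4 + 5 = 1$)
$O{\left(l,m \right)} = \sqrt{3}$
$c{\left(b \right)} = - \frac{1}{2}$
$c{\left(O{\left(4,W{\left(1,-1 \right)} \right)} \right)} \left(y{\left(-11 \right)} + 129\right) = - \frac{1 + 129}{2} = \left(- \frac{1}{2}\right) 130 = -65$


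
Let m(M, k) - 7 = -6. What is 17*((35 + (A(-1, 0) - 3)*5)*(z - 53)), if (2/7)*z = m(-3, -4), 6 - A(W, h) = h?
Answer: -42075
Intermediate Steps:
m(M, k) = 1 (m(M, k) = 7 - 6 = 1)
A(W, h) = 6 - h
z = 7/2 (z = (7/2)*1 = 7/2 ≈ 3.5000)
17*((35 + (A(-1, 0) - 3)*5)*(z - 53)) = 17*((35 + ((6 - 1*0) - 3)*5)*(7/2 - 53)) = 17*((35 + ((6 + 0) - 3)*5)*(-99/2)) = 17*((35 + (6 - 3)*5)*(-99/2)) = 17*((35 + 3*5)*(-99/2)) = 17*((35 + 15)*(-99/2)) = 17*(50*(-99/2)) = 17*(-2475) = -42075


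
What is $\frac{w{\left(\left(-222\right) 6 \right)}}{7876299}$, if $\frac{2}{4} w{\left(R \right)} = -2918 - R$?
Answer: $- \frac{3172}{7876299} \approx -0.00040273$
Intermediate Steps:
$w{\left(R \right)} = -5836 - 2 R$ ($w{\left(R \right)} = 2 \left(-2918 - R\right) = -5836 - 2 R$)
$\frac{w{\left(\left(-222\right) 6 \right)}}{7876299} = \frac{-5836 - 2 \left(\left(-222\right) 6\right)}{7876299} = \left(-5836 - -2664\right) \frac{1}{7876299} = \left(-5836 + 2664\right) \frac{1}{7876299} = \left(-3172\right) \frac{1}{7876299} = - \frac{3172}{7876299}$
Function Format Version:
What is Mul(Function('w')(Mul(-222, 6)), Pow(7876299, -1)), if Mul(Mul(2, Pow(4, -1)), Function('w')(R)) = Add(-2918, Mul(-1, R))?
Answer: Rational(-3172, 7876299) ≈ -0.00040273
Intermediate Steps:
Function('w')(R) = Add(-5836, Mul(-2, R)) (Function('w')(R) = Mul(2, Add(-2918, Mul(-1, R))) = Add(-5836, Mul(-2, R)))
Mul(Function('w')(Mul(-222, 6)), Pow(7876299, -1)) = Mul(Add(-5836, Mul(-2, Mul(-222, 6))), Pow(7876299, -1)) = Mul(Add(-5836, Mul(-2, -1332)), Rational(1, 7876299)) = Mul(Add(-5836, 2664), Rational(1, 7876299)) = Mul(-3172, Rational(1, 7876299)) = Rational(-3172, 7876299)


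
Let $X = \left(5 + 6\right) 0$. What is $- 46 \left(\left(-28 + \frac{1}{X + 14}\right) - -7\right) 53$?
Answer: $\frac{357167}{7} \approx 51024.0$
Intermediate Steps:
$X = 0$ ($X = 11 \cdot 0 = 0$)
$- 46 \left(\left(-28 + \frac{1}{X + 14}\right) - -7\right) 53 = - 46 \left(\left(-28 + \frac{1}{0 + 14}\right) - -7\right) 53 = - 46 \left(\left(-28 + \frac{1}{14}\right) + \left(-1 + 8\right)\right) 53 = - 46 \left(\left(-28 + \frac{1}{14}\right) + 7\right) 53 = - 46 \left(- \frac{391}{14} + 7\right) 53 = \left(-46\right) \left(- \frac{293}{14}\right) 53 = \frac{6739}{7} \cdot 53 = \frac{357167}{7}$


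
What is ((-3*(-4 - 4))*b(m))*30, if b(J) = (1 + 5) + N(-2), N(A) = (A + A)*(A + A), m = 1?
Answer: 15840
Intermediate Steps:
N(A) = 4*A² (N(A) = (2*A)*(2*A) = 4*A²)
b(J) = 22 (b(J) = (1 + 5) + 4*(-2)² = 6 + 4*4 = 6 + 16 = 22)
((-3*(-4 - 4))*b(m))*30 = (-3*(-4 - 4)*22)*30 = (-3*(-8)*22)*30 = (24*22)*30 = 528*30 = 15840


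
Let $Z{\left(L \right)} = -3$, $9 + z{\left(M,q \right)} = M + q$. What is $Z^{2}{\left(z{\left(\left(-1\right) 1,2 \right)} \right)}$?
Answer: $9$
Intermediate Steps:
$z{\left(M,q \right)} = -9 + M + q$ ($z{\left(M,q \right)} = -9 + \left(M + q\right) = -9 + M + q$)
$Z^{2}{\left(z{\left(\left(-1\right) 1,2 \right)} \right)} = \left(-3\right)^{2} = 9$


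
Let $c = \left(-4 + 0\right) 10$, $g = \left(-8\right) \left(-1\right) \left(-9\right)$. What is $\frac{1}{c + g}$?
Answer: $- \frac{1}{112} \approx -0.0089286$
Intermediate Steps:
$g = -72$ ($g = 8 \left(-9\right) = -72$)
$c = -40$ ($c = \left(-4\right) 10 = -40$)
$\frac{1}{c + g} = \frac{1}{-40 - 72} = \frac{1}{-112} = - \frac{1}{112}$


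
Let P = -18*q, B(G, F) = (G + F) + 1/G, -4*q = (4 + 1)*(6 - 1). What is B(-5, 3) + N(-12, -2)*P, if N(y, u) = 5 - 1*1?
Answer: 2239/5 ≈ 447.80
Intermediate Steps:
q = -25/4 (q = -(4 + 1)*(6 - 1)/4 = -5*5/4 = -¼*25 = -25/4 ≈ -6.2500)
B(G, F) = F + G + 1/G (B(G, F) = (F + G) + 1/G = F + G + 1/G)
P = 225/2 (P = -18*(-25/4) = 225/2 ≈ 112.50)
N(y, u) = 4 (N(y, u) = 5 - 1 = 4)
B(-5, 3) + N(-12, -2)*P = (3 - 5 + 1/(-5)) + 4*(225/2) = (3 - 5 - ⅕) + 450 = -11/5 + 450 = 2239/5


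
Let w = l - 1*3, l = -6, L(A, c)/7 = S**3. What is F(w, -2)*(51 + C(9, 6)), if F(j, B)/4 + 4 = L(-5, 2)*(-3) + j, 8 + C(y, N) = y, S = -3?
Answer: 115232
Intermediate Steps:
L(A, c) = -189 (L(A, c) = 7*(-3)**3 = 7*(-27) = -189)
C(y, N) = -8 + y
w = -9 (w = -6 - 1*3 = -6 - 3 = -9)
F(j, B) = 2252 + 4*j (F(j, B) = -16 + 4*(-189*(-3) + j) = -16 + 4*(567 + j) = -16 + (2268 + 4*j) = 2252 + 4*j)
F(w, -2)*(51 + C(9, 6)) = (2252 + 4*(-9))*(51 + (-8 + 9)) = (2252 - 36)*(51 + 1) = 2216*52 = 115232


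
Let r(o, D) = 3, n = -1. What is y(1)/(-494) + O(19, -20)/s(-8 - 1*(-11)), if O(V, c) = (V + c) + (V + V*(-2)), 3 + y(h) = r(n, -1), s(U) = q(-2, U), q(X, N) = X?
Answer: 10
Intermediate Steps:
s(U) = -2
y(h) = 0 (y(h) = -3 + 3 = 0)
O(V, c) = c (O(V, c) = (V + c) + (V - 2*V) = (V + c) - V = c)
y(1)/(-494) + O(19, -20)/s(-8 - 1*(-11)) = 0/(-494) - 20/(-2) = 0*(-1/494) - 20*(-1/2) = 0 + 10 = 10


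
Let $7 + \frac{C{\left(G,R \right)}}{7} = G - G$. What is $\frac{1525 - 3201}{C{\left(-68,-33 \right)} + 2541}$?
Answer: $- \frac{419}{623} \approx -0.67255$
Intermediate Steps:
$C{\left(G,R \right)} = -49$ ($C{\left(G,R \right)} = -49 + 7 \left(G - G\right) = -49 + 7 \cdot 0 = -49 + 0 = -49$)
$\frac{1525 - 3201}{C{\left(-68,-33 \right)} + 2541} = \frac{1525 - 3201}{-49 + 2541} = - \frac{1676}{2492} = \left(-1676\right) \frac{1}{2492} = - \frac{419}{623}$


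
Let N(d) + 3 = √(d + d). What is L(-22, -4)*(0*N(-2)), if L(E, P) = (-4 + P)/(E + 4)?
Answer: 0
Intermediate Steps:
N(d) = -3 + √2*√d (N(d) = -3 + √(d + d) = -3 + √(2*d) = -3 + √2*√d)
L(E, P) = (-4 + P)/(4 + E)
L(-22, -4)*(0*N(-2)) = ((-4 - 4)/(4 - 22))*(0*(-3 + √2*√(-2))) = (-8/(-18))*(0*(-3 + √2*(I*√2))) = (-1/18*(-8))*(0*(-3 + 2*I)) = (4/9)*0 = 0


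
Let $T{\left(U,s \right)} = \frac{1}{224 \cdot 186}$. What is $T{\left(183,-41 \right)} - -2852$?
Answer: $\frac{118825729}{41664} \approx 2852.0$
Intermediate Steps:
$T{\left(U,s \right)} = \frac{1}{41664}$ ($T{\left(U,s \right)} = \frac{1}{224} \cdot \frac{1}{186} = \frac{1}{41664}$)
$T{\left(183,-41 \right)} - -2852 = \frac{1}{41664} - -2852 = \frac{1}{41664} + 2852 = \frac{118825729}{41664}$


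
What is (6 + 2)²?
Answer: 64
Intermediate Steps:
(6 + 2)² = 8² = 64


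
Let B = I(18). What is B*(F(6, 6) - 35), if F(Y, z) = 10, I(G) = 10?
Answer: -250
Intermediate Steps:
B = 10
B*(F(6, 6) - 35) = 10*(10 - 35) = 10*(-25) = -250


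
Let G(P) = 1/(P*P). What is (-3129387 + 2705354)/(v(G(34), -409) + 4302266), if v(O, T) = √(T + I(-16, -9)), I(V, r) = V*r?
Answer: -1824302758778/18509492735021 + 424033*I*√265/18509492735021 ≈ -0.09856 + 3.7293e-7*I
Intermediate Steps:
G(P) = P⁻²
v(O, T) = √(144 + T) (v(O, T) = √(T - 16*(-9)) = √(T + 144) = √(144 + T))
(-3129387 + 2705354)/(v(G(34), -409) + 4302266) = (-3129387 + 2705354)/(√(144 - 409) + 4302266) = -424033/(√(-265) + 4302266) = -424033/(I*√265 + 4302266) = -424033/(4302266 + I*√265)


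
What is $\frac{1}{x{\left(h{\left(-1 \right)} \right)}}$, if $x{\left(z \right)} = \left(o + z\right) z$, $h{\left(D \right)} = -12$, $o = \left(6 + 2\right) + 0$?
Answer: $\frac{1}{48} \approx 0.020833$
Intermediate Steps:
$o = 8$ ($o = 8 + 0 = 8$)
$x{\left(z \right)} = z \left(8 + z\right)$ ($x{\left(z \right)} = \left(8 + z\right) z = z \left(8 + z\right)$)
$\frac{1}{x{\left(h{\left(-1 \right)} \right)}} = \frac{1}{\left(-12\right) \left(8 - 12\right)} = \frac{1}{\left(-12\right) \left(-4\right)} = \frac{1}{48}$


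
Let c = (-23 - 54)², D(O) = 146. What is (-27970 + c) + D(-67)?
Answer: -21895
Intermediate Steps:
c = 5929 (c = (-77)² = 5929)
(-27970 + c) + D(-67) = (-27970 + 5929) + 146 = -22041 + 146 = -21895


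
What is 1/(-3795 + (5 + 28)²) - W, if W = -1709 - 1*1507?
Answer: 8702495/2706 ≈ 3216.0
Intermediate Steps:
W = -3216 (W = -1709 - 1507 = -3216)
1/(-3795 + (5 + 28)²) - W = 1/(-3795 + (5 + 28)²) - 1*(-3216) = 1/(-3795 + 33²) + 3216 = 1/(-3795 + 1089) + 3216 = 1/(-2706) + 3216 = -1/2706 + 3216 = 8702495/2706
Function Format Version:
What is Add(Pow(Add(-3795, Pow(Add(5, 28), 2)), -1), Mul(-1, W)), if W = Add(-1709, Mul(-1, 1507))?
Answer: Rational(8702495, 2706) ≈ 3216.0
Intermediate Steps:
W = -3216 (W = Add(-1709, -1507) = -3216)
Add(Pow(Add(-3795, Pow(Add(5, 28), 2)), -1), Mul(-1, W)) = Add(Pow(Add(-3795, Pow(Add(5, 28), 2)), -1), Mul(-1, -3216)) = Add(Pow(Add(-3795, Pow(33, 2)), -1), 3216) = Add(Pow(Add(-3795, 1089), -1), 3216) = Add(Pow(-2706, -1), 3216) = Add(Rational(-1, 2706), 3216) = Rational(8702495, 2706)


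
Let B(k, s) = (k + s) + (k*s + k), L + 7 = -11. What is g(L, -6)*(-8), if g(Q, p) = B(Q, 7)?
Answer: 1240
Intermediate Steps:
L = -18 (L = -7 - 11 = -18)
B(k, s) = s + 2*k + k*s (B(k, s) = (k + s) + (k + k*s) = s + 2*k + k*s)
g(Q, p) = 7 + 9*Q (g(Q, p) = 7 + 2*Q + Q*7 = 7 + 2*Q + 7*Q = 7 + 9*Q)
g(L, -6)*(-8) = (7 + 9*(-18))*(-8) = (7 - 162)*(-8) = -155*(-8) = 1240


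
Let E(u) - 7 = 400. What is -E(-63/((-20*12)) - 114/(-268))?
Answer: -407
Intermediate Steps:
E(u) = 407 (E(u) = 7 + 400 = 407)
-E(-63/((-20*12)) - 114/(-268)) = -1*407 = -407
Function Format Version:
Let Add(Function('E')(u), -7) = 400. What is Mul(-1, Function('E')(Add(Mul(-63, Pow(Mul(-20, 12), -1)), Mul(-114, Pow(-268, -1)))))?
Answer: -407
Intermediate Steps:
Function('E')(u) = 407 (Function('E')(u) = Add(7, 400) = 407)
Mul(-1, Function('E')(Add(Mul(-63, Pow(Mul(-20, 12), -1)), Mul(-114, Pow(-268, -1))))) = Mul(-1, 407) = -407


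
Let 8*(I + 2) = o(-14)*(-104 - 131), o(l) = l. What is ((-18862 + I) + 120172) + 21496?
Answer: 492861/4 ≈ 1.2322e+5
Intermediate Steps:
I = 1637/4 (I = -2 + (-14*(-104 - 131))/8 = -2 + (-14*(-235))/8 = -2 + (1/8)*3290 = -2 + 1645/4 = 1637/4 ≈ 409.25)
((-18862 + I) + 120172) + 21496 = ((-18862 + 1637/4) + 120172) + 21496 = (-73811/4 + 120172) + 21496 = 406877/4 + 21496 = 492861/4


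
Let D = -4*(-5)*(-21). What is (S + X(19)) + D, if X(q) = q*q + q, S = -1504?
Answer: -1544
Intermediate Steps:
X(q) = q + q² (X(q) = q² + q = q + q²)
D = -420 (D = 20*(-21) = -420)
(S + X(19)) + D = (-1504 + 19*(1 + 19)) - 420 = (-1504 + 19*20) - 420 = (-1504 + 380) - 420 = -1124 - 420 = -1544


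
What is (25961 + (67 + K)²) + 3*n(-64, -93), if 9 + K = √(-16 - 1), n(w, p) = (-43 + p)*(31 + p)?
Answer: 54604 + 116*I*√17 ≈ 54604.0 + 478.28*I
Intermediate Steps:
K = -9 + I*√17 (K = -9 + √(-16 - 1) = -9 + √(-17) = -9 + I*√17 ≈ -9.0 + 4.1231*I)
(25961 + (67 + K)²) + 3*n(-64, -93) = (25961 + (67 + (-9 + I*√17))²) + 3*(-1333 + (-93)² - 12*(-93)) = (25961 + (58 + I*√17)²) + 3*(-1333 + 8649 + 1116) = (25961 + (58 + I*√17)²) + 3*8432 = (25961 + (58 + I*√17)²) + 25296 = 51257 + (58 + I*√17)²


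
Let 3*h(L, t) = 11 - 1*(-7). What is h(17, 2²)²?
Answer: 36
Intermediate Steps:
h(L, t) = 6 (h(L, t) = (11 - 1*(-7))/3 = (11 + 7)/3 = (⅓)*18 = 6)
h(17, 2²)² = 6² = 36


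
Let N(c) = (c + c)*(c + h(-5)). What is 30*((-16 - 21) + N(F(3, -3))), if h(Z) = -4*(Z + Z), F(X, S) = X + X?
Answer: 15450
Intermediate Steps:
F(X, S) = 2*X
h(Z) = -8*Z
N(c) = 2*c*(40 + c) (N(c) = (c + c)*(c - 8*(-5)) = (2*c)*(c + 40) = (2*c)*(40 + c) = 2*c*(40 + c))
30*((-16 - 21) + N(F(3, -3))) = 30*((-16 - 21) + 2*(2*3)*(40 + 2*3)) = 30*(-37 + 2*6*(40 + 6)) = 30*(-37 + 2*6*46) = 30*(-37 + 552) = 30*515 = 15450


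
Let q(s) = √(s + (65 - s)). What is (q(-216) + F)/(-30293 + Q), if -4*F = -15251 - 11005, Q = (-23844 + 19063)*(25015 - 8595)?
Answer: -6564/78534313 - √65/78534313 ≈ -8.3684e-5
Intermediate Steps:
q(s) = √65
Q = -78504020 (Q = -4781*16420 = -78504020)
F = 6564 (F = -(-15251 - 11005)/4 = -¼*(-26256) = 6564)
(q(-216) + F)/(-30293 + Q) = (√65 + 6564)/(-30293 - 78504020) = (6564 + √65)/(-78534313) = (6564 + √65)*(-1/78534313) = -6564/78534313 - √65/78534313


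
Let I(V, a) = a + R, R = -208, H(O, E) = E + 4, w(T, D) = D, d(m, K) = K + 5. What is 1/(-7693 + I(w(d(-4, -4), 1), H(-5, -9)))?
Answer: -1/7906 ≈ -0.00012649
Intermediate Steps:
d(m, K) = 5 + K
H(O, E) = 4 + E
I(V, a) = -208 + a (I(V, a) = a - 208 = -208 + a)
1/(-7693 + I(w(d(-4, -4), 1), H(-5, -9))) = 1/(-7693 + (-208 + (4 - 9))) = 1/(-7693 + (-208 - 5)) = 1/(-7693 - 213) = 1/(-7906) = -1/7906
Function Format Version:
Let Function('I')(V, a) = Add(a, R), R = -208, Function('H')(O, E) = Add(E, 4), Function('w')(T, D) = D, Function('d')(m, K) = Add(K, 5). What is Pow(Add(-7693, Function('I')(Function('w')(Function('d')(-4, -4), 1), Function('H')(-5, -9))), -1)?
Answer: Rational(-1, 7906) ≈ -0.00012649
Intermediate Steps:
Function('d')(m, K) = Add(5, K)
Function('H')(O, E) = Add(4, E)
Function('I')(V, a) = Add(-208, a) (Function('I')(V, a) = Add(a, -208) = Add(-208, a))
Pow(Add(-7693, Function('I')(Function('w')(Function('d')(-4, -4), 1), Function('H')(-5, -9))), -1) = Pow(Add(-7693, Add(-208, Add(4, -9))), -1) = Pow(Add(-7693, Add(-208, -5)), -1) = Pow(Add(-7693, -213), -1) = Pow(-7906, -1) = Rational(-1, 7906)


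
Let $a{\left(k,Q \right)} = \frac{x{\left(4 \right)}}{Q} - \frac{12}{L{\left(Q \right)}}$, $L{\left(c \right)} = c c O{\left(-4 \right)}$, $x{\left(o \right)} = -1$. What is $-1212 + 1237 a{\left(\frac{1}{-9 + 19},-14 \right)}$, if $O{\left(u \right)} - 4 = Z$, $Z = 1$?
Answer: $- \frac{558007}{490} \approx -1138.8$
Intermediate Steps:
$O{\left(u \right)} = 5$ ($O{\left(u \right)} = 4 + 1 = 5$)
$L{\left(c \right)} = 5 c^{2}$ ($L{\left(c \right)} = c c 5 = c^{2} \cdot 5 = 5 c^{2}$)
$a{\left(k,Q \right)} = - \frac{1}{Q} - \frac{12}{5 Q^{2}}$
$-1212 + 1237 a{\left(\frac{1}{-9 + 19},-14 \right)} = -1212 + 1237 \frac{- \frac{12}{5} - -14}{196} = -1212 + 1237 \frac{- \frac{12}{5} + 14}{196} = -1212 + 1237 \cdot \frac{1}{196} \cdot \frac{58}{5} = -1212 + 1237 \cdot \frac{29}{490} = -1212 + \frac{35873}{490} = - \frac{558007}{490}$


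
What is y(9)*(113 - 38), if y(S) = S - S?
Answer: 0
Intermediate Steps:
y(S) = 0
y(9)*(113 - 38) = 0*(113 - 38) = 0*75 = 0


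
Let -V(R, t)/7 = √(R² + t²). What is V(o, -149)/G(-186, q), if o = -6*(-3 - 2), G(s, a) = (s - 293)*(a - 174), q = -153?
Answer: -7*√23101/156633 ≈ -0.0067925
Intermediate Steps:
G(s, a) = (-293 + s)*(-174 + a)
o = 30 (o = -6*(-5) = 30)
V(R, t) = -7*√(R² + t²)
V(o, -149)/G(-186, q) = (-7*√(30² + (-149)²))/(50982 - 293*(-153) - 174*(-186) - 153*(-186)) = (-7*√(900 + 22201))/(50982 + 44829 + 32364 + 28458) = -7*√23101/156633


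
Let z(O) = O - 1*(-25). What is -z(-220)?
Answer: 195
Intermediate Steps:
z(O) = 25 + O (z(O) = O + 25 = 25 + O)
-z(-220) = -(25 - 220) = -1*(-195) = 195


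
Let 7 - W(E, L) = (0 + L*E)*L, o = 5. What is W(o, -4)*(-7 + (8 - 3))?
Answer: 146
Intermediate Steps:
W(E, L) = 7 - E*L**2 (W(E, L) = 7 - (0 + L*E)*L = 7 - (0 + E*L)*L = 7 - E*L*L = 7 - E*L**2)
W(o, -4)*(-7 + (8 - 3)) = (7 - 1*5*(-4)**2)*(-7 + (8 - 3)) = (7 - 1*5*16)*(-7 + 5) = (7 - 80)*(-2) = -73*(-2) = 146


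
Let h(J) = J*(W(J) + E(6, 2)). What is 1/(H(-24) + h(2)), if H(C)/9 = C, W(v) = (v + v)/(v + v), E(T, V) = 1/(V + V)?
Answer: -2/427 ≈ -0.0046838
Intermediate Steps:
E(T, V) = 1/(2*V)
W(v) = 1 (W(v) = (2*v)/((2*v)) = (2*v)*(1/(2*v)) = 1)
H(C) = 9*C
h(J) = 5*J/4 (h(J) = J*(1 + (1/2)/2) = J*(1 + (1/2)*(1/2)) = J*(1 + 1/4) = J*(5/4) = 5*J/4)
1/(H(-24) + h(2)) = 1/(9*(-24) + (5/4)*2) = 1/(-216 + 5/2) = 1/(-427/2) = -2/427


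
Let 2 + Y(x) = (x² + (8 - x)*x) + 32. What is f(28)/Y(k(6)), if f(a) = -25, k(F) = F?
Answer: -25/78 ≈ -0.32051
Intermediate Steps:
Y(x) = 30 + x² + x*(8 - x) (Y(x) = -2 + ((x² + (8 - x)*x) + 32) = -2 + ((x² + x*(8 - x)) + 32) = -2 + (32 + x² + x*(8 - x)) = 30 + x² + x*(8 - x))
f(28)/Y(k(6)) = -25/(30 + 8*6) = -25/(30 + 48) = -25/78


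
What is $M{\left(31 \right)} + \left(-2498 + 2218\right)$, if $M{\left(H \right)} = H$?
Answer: $-249$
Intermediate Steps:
$M{\left(31 \right)} + \left(-2498 + 2218\right) = 31 + \left(-2498 + 2218\right) = 31 - 280 = -249$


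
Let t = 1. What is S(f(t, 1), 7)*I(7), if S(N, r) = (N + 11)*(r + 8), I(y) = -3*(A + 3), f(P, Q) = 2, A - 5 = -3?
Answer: -2925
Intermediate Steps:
A = 2 (A = 5 - 3 = 2)
I(y) = -15 (I(y) = -3*(2 + 3) = -3*5 = -15)
S(N, r) = (8 + r)*(11 + N) (S(N, r) = (11 + N)*(8 + r) = (8 + r)*(11 + N))
S(f(t, 1), 7)*I(7) = (88 + 8*2 + 11*7 + 2*7)*(-15) = (88 + 16 + 77 + 14)*(-15) = 195*(-15) = -2925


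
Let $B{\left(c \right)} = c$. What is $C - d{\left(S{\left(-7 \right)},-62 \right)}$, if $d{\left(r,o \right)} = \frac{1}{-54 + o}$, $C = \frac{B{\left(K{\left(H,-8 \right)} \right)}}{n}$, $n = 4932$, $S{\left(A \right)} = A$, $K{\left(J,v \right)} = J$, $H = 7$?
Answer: $\frac{359}{35757} \approx 0.01004$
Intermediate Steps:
$C = \frac{7}{4932} \approx 0.0014193$
$C - d{\left(S{\left(-7 \right)},-62 \right)} = \frac{7}{4932} - \frac{1}{-54 - 62} = \frac{7}{4932} - \frac{1}{-116} = \frac{7}{4932} - - \frac{1}{116} = \frac{7}{4932} + \frac{1}{116} = \frac{359}{35757}$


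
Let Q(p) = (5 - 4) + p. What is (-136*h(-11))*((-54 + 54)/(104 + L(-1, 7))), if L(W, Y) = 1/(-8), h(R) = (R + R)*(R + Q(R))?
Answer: 0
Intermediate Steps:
Q(p) = 1 + p
h(R) = 2*R*(1 + 2*R) (h(R) = (R + R)*(R + (1 + R)) = (2*R)*(1 + 2*R) = 2*R*(1 + 2*R))
L(W, Y) = -⅛
(-136*h(-11))*((-54 + 54)/(104 + L(-1, 7))) = (-272*(-11)*(1 + 2*(-11)))*((-54 + 54)/(104 - ⅛)) = (-272*(-11)*(1 - 22))*(0/(831/8)) = (-272*(-11)*(-21))*(0*(8/831)) = -136*462*0 = -62832*0 = 0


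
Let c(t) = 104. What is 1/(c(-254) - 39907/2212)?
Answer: 316/27163 ≈ 0.011633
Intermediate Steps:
1/(c(-254) - 39907/2212) = 1/(104 - 39907/2212) = 1/(104 - 39907*1/2212) = 1/(104 - 5701/316) = 1/(27163/316) = 316/27163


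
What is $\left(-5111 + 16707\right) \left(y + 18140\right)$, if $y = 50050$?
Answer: $790731240$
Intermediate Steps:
$\left(-5111 + 16707\right) \left(y + 18140\right) = \left(-5111 + 16707\right) \left(50050 + 18140\right) = 11596 \cdot 68190 = 790731240$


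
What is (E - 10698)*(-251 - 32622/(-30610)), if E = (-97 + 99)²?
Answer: 40907159336/15305 ≈ 2.6728e+6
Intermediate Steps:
E = 4 (E = 2² = 4)
(E - 10698)*(-251 - 32622/(-30610)) = (4 - 10698)*(-251 - 32622/(-30610)) = -10694*(-251 - 32622*(-1/30610)) = -10694*(-251 + 16311/15305) = -10694*(-3825244/15305) = 40907159336/15305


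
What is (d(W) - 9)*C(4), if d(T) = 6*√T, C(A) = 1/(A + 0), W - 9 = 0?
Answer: 9/4 ≈ 2.2500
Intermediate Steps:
W = 9 (W = 9 + 0 = 9)
C(A) = 1/A
(d(W) - 9)*C(4) = (6*√9 - 9)/4 = (6*3 - 9)*(¼) = (18 - 9)*(¼) = 9*(¼) = 9/4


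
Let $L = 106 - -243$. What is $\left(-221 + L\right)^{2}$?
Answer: $16384$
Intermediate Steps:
$L = 349$ ($L = 106 + 243 = 349$)
$\left(-221 + L\right)^{2} = \left(-221 + 349\right)^{2} = 128^{2} = 16384$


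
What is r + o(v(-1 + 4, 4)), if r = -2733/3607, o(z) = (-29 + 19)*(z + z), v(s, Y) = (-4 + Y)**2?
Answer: -2733/3607 ≈ -0.75769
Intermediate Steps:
o(z) = -20*z
r = -2733/3607 (r = -2733*1/3607 = -2733/3607 ≈ -0.75769)
r + o(v(-1 + 4, 4)) = -2733/3607 - 20*(-4 + 4)**2 = -2733/3607 - 20*0**2 = -2733/3607 - 20*0 = -2733/3607 + 0 = -2733/3607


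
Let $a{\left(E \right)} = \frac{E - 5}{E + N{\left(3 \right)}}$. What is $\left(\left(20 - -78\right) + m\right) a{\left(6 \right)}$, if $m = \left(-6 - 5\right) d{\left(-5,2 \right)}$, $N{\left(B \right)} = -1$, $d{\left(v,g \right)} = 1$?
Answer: $\frac{87}{5} \approx 17.4$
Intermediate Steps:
$m = -11$ ($m = \left(-6 - 5\right) 1 = \left(-11\right) 1 = -11$)
$a{\left(E \right)} = \frac{-5 + E}{-1 + E}$ ($a{\left(E \right)} = \frac{E - 5}{E - 1} = \frac{-5 + E}{-1 + E}$)
$\left(\left(20 - -78\right) + m\right) a{\left(6 \right)} = \left(\left(20 - -78\right) - 11\right) \frac{-5 + 6}{-1 + 6} = \left(\left(20 + 78\right) - 11\right) \frac{1}{5} \cdot 1 = \left(98 - 11\right) \frac{1}{5} \cdot 1 = 87 \cdot \frac{1}{5} = \frac{87}{5}$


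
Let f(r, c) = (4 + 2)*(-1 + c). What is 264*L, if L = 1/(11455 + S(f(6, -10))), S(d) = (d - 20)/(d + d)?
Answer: 17424/756073 ≈ 0.023045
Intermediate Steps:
f(r, c) = -6 + 6*c (f(r, c) = 6*(-1 + c) = -6 + 6*c)
S(d) = (-20 + d)/(2*d) (S(d) = (-20 + d)/((2*d)) = (-20 + d)*(1/(2*d)) = (-20 + d)/(2*d))
L = 66/756073 (L = 1/(11455 + (-20 + (-6 + 6*(-10)))/(2*(-6 + 6*(-10)))) = 1/(11455 + (-20 + (-6 - 60))/(2*(-6 - 60))) = 1/(11455 + (1/2)*(-20 - 66)/(-66)) = 1/(11455 + (1/2)*(-1/66)*(-86)) = 1/(11455 + 43/66) = 1/(756073/66) = 66/756073 ≈ 8.7293e-5)
264*L = 264*(66/756073) = 17424/756073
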